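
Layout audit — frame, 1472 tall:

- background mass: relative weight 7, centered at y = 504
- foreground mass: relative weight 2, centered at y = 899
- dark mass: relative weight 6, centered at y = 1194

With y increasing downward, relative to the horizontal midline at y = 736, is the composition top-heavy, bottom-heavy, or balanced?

Weights sum to 7 + 2 + 6 = 15.
Σw·y = 7·504 + 2·899 + 6·1194 = 12490, so ȳ = 12490/15 ≈ 832.67.
832.7 lies below (larger y than) the midline 736, so the layout is bottom-heavy.

bottom-heavy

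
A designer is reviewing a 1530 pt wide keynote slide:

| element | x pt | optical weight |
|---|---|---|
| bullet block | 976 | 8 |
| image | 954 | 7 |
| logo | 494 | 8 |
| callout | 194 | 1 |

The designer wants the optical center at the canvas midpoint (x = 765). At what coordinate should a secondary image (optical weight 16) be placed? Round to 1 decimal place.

x ≈ 748.0

New total weight: (8 + 7 + 8 + 1) + 16 = 40.
Along x: (18632 + 16·x) / 40 = 765 (existing moment 8·976 + 7·954 + 8·494 + 1·194 = 18632) ⇒ x = (30600 − 18632) / 16 ≈ 748.00.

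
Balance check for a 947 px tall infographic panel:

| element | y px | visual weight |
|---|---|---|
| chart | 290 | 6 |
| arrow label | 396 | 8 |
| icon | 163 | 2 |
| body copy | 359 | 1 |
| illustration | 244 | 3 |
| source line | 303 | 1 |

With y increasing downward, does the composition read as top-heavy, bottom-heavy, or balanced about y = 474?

top-heavy

Weights sum to 6 + 8 + 2 + 1 + 3 + 1 = 21.
y: moment 6628 / weight 21 ≈ 315.62
Since 315.6 is above (smaller y than) 474, the composition reads top-heavy.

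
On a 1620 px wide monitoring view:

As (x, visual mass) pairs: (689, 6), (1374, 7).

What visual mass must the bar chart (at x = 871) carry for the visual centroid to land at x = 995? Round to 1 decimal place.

w ≈ 6.6

Existing Σw = 13 (6 + 7); existing moment 6·689 + 7·1374 = 13752.
Set Σw·x/Σw = 995: (13752 + 871w) = 995·(13 + w).
Rearranging, w·(871 − 995) = 995·13 − 13752 = -817, so w ≈ -817/-124 = 6.59.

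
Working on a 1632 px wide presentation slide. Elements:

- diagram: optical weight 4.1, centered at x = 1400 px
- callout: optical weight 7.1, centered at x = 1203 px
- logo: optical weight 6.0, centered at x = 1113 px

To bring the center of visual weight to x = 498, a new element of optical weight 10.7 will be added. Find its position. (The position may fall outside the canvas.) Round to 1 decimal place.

New total weight: (4.1 + 7.1 + 6.0) + 10.7 = 27.9.
Along x: (20959.3 + 10.7·x) / 27.9 = 498 (existing moment 4.1·1400 + 7.1·1203 + 6.0·1113 = 20959.3) ⇒ x = (13894.2 − 20959.3) / 10.7 ≈ -660.29.

x ≈ -660.3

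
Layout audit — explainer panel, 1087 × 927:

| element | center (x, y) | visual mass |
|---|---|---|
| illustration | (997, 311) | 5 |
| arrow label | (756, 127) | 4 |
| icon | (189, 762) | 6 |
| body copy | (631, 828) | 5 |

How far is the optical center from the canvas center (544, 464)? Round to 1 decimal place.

Total weight = 5 + 4 + 6 + 5 = 20.
x-moment: 5·997 + 4·756 + 6·189 + 5·631 = 12298; centroid 12298/20 ≈ 614.90.
y-moment: 5·311 + 4·127 + 6·762 + 5·828 = 10775; centroid 10775/20 ≈ 538.75.
From (544, 464): dx = 70.90, dy = 74.75, so the distance is √(dx²+dy²) ≈ 103.03.

≈ 103.0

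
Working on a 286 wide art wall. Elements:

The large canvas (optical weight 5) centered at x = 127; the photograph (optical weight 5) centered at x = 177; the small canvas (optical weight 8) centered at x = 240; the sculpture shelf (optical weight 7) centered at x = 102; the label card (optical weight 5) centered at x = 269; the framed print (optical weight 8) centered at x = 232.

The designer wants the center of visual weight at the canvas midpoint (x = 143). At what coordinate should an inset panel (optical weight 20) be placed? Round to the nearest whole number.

After adding the inset panel, total weight = 5 + 5 + 8 + 7 + 5 + 8 + 20 = 58.
x: target moment 58×143 = 8294; current 5·127 + 5·177 + 8·240 + 7·102 + 5·269 + 8·232 = 7355; the inset panel supplies 939, so x = 939/20 ≈ 46.95.

x ≈ 47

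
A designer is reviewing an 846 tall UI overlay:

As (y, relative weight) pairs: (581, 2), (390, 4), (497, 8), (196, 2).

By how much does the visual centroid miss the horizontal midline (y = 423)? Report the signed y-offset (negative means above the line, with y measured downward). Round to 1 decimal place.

Weights sum to 2 + 4 + 8 + 2 = 16.
Σw·y = 2·581 + 4·390 + 8·497 + 2·196 = 7090, so ȳ = 7090/16 ≈ 443.12.
Against y = 423, that's 443.12 − 423 = 20.12.

≈ 20.1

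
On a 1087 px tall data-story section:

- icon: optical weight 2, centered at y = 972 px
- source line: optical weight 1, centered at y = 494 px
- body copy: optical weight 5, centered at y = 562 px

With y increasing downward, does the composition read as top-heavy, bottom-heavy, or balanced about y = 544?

Total weight = 2 + 1 + 5 = 8.
Σw·y = 2·972 + 1·494 + 5·562 = 5248, so ȳ = 5248/8 ≈ 656.00.
656.0 vs midline 544 → bottom-heavy.

bottom-heavy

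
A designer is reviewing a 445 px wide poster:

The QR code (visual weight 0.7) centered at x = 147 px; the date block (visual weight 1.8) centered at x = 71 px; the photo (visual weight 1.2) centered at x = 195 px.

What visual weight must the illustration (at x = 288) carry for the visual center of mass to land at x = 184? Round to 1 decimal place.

Fixed elements: Σw = 0.7 + 1.8 + 1.2 = 3.7, Σw·x = 0.7·147 + 1.8·71 + 1.2·195 = 464.7.
For the centroid to hit 184: (464.7 + w·288) / (3.7 + w) = 184.
Solving: w = (184·3.7 − 464.7) / (288 − 184) = 216.1 / 104 ≈ 2.08.

w ≈ 2.1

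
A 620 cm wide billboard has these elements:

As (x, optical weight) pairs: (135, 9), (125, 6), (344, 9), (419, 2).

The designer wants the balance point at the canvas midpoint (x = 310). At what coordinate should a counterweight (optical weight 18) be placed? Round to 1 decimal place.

x ≈ 430.1

New total weight: (9 + 6 + 9 + 2) + 18 = 44.
x: need Σw·x = 44·310 = 13640. Existing = 9·135 + 6·125 + 9·344 + 2·419 = 5899. Remainder 7741 / 18 ≈ 430.06.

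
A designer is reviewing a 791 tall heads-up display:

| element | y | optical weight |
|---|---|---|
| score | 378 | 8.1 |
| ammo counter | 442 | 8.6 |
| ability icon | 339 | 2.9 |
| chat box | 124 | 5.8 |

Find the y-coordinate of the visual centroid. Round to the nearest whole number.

y ≈ 337

Total weight = 8.1 + 8.6 + 2.9 + 5.8 = 25.4.
Σw·y = 8.1·378 + 8.6·442 + 2.9·339 + 5.8·124 = 8565.3, so ȳ = 8565.3/25.4 ≈ 337.22.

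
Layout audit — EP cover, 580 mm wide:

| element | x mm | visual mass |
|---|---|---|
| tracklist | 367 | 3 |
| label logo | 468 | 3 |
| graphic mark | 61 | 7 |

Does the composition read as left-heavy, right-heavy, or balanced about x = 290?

Total weight = 3 + 3 + 7 = 13.
Σw·x = 3·367 + 3·468 + 7·61 = 2932, so x̄ = 2932/13 ≈ 225.54.
225.5 vs midline 290 → left-heavy.

left-heavy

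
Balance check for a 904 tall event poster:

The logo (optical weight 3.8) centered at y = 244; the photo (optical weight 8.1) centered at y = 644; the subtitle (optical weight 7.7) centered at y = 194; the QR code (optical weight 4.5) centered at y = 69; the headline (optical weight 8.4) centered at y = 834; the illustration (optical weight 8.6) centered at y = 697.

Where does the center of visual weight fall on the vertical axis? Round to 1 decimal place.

y ≈ 509.7

Σw = 3.8 + 8.1 + 7.7 + 4.5 + 8.4 + 8.6 = 41.1.
y: moment 20947.7 / weight 41.1 ≈ 509.68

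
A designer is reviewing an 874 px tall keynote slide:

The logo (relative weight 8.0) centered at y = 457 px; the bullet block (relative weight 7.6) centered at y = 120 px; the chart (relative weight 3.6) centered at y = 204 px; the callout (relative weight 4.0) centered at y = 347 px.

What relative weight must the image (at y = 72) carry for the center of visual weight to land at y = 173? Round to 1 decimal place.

Fixed elements: Σw = 8.0 + 7.6 + 3.6 + 4.0 = 23.2, Σw·y = 8.0·457 + 7.6·120 + 3.6·204 + 4.0·347 = 6690.4.
Set Σw·y/Σw = 173: (6690.4 + 72w) = 173·(23.2 + w).
So w = (173·23.2 − 6690.4)/(72 − 173) = -2676.8/-101 ≈ 26.50.

w ≈ 26.5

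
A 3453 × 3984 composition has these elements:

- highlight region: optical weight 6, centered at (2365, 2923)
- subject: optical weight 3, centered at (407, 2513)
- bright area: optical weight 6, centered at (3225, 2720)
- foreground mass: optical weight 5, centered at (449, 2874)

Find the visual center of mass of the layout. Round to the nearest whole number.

(1850, 2788)

Total weight = 6 + 3 + 6 + 5 = 20.
Σw·x = 6·2365 + 3·407 + 6·3225 + 5·449 = 37006, so x̄ = 37006/20 ≈ 1850.30.
Σw·y = 6·2923 + 3·2513 + 6·2720 + 5·2874 = 55767, so ȳ = 55767/20 ≈ 2788.35.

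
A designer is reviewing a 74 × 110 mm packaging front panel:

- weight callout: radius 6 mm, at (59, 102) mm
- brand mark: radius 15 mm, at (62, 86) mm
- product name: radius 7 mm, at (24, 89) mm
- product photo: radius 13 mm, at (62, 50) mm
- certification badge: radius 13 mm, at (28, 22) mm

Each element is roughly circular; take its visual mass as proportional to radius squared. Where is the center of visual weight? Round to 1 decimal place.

(50.1, 61.0)

r² weights: weight callout 6² = 36, brand mark 15² = 225, product name 7² = 49, product photo 13² = 169, certification badge 13² = 169. Total = 648.
Σw·x = 36·59 + 225·62 + 49·24 + 169·62 + 169·28 = 32460, so x̄ = 32460/648 ≈ 50.09.
Σw·y = 36·102 + 225·86 + 49·89 + 169·50 + 169·22 = 39551, so ȳ = 39551/648 ≈ 61.04.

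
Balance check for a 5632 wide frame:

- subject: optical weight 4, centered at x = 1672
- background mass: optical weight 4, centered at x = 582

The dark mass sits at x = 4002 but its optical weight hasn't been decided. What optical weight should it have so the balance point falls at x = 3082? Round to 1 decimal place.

Fixed elements: Σw = 4 + 4 = 8, Σw·x = 4·1672 + 4·582 = 9016.
Balance at x = 3082 requires (9016 + w·4002) / (8 + w) = 3082.
So w = (3082·8 − 9016)/(4002 − 3082) = 15640/920 ≈ 17.00.

w ≈ 17.0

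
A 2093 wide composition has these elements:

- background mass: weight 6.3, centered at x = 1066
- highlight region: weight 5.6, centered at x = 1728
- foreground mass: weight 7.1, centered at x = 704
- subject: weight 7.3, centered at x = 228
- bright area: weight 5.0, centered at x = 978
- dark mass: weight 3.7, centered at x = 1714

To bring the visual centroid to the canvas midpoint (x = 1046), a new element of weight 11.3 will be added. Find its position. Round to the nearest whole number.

x ≈ 1252

After adding the new element, total weight = 6.3 + 5.6 + 7.1 + 7.3 + 5.0 + 3.7 + 11.3 = 46.3.
Along x: (34287.2 + 11.3·x) / 46.3 = 1046 (existing moment 6.3·1066 + 5.6·1728 + 7.1·704 + 7.3·228 + 5.0·978 + 3.7·1714 = 34287.2) ⇒ x = (48429.8 − 34287.2) / 11.3 ≈ 1251.56.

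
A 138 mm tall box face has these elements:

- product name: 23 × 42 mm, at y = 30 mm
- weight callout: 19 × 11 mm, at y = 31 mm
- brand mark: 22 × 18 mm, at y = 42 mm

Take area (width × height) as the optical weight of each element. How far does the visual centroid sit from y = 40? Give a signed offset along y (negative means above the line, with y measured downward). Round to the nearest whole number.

≈ -7 mm

Areas: product name 23·42 = 966, weight callout 19·11 = 209, brand mark 22·18 = 396. Total weight = 1571.
Σw·y = 966·30 + 209·31 + 396·42 = 52091, so ȳ = 52091/1571 ≈ 33.16.
Against y = 40, that's 33.16 − 40 = -6.84.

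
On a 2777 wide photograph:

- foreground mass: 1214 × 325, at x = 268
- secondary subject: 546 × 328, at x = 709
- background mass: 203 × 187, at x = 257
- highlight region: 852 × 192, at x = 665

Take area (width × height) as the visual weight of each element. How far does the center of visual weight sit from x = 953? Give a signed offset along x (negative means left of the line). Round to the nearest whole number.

Areas → weights: foreground mass 1214·325 = 394550, secondary subject 546·328 = 179088, background mass 203·187 = 37961, highlight region 852·192 = 163584; Σw = 775183.
Σw·x = 394550·268 + 179088·709 + 37961·257 + 163584·665 = 351252129, so x̄ = 351252129/775183 ≈ 453.12.
Against x = 953, that's 453.12 − 953 = -499.88.

≈ -500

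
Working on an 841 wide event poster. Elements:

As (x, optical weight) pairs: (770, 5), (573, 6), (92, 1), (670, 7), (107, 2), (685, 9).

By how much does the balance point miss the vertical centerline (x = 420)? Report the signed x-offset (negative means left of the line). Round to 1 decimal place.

≈ 195.0

Σw = 5 + 6 + 1 + 7 + 2 + 9 = 30.
x: moment 18449 / weight 30 ≈ 614.97
Offset from x = 420: 614.97 − 420 ≈ 194.97.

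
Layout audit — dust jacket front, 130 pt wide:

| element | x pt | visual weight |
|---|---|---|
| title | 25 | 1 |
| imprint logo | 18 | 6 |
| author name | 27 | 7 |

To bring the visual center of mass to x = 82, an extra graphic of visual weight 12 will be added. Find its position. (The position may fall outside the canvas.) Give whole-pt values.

x ≈ 151

With the extra graphic, Σw becomes 1 + 6 + 7 + 12 = 26.
x: need Σw·x = 26·82 = 2132. Existing = 1·25 + 6·18 + 7·27 = 322. Remainder 1810 / 12 ≈ 150.83.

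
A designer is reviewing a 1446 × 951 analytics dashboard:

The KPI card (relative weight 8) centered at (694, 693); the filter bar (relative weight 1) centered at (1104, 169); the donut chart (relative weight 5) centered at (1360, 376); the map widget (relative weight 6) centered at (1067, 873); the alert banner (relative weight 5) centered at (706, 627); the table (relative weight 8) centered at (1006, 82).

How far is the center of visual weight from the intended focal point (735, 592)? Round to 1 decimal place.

≈ 234.8

Σw = 8 + 1 + 5 + 6 + 5 + 8 = 33.
Σw·x = 31436; x̄ = 31436/33 ≈ 952.61.
Σw·y = 16622; ȳ = 16622/33 ≈ 503.70.
Offset from (735, 592): Δx ≈ 217.61, Δy ≈ -88.30; distance = √(Δx² + Δy²) ≈ 234.84.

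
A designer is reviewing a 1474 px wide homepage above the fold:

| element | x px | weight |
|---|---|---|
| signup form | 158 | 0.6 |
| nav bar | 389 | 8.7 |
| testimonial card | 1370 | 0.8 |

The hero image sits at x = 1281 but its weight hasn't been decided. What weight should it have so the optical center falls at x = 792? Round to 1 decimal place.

Existing Σw = 10.1 (0.6 + 8.7 + 0.8); existing moment 0.6·158 + 8.7·389 + 0.8·1370 = 4575.1.
For the centroid to hit 792: (4575.1 + w·1281) / (10.1 + w) = 792.
Rearranging, w·(1281 − 792) = 792·10.1 − 4575.1 = 3424.1, so w ≈ 3424.1/489 = 7.00.

w ≈ 7.0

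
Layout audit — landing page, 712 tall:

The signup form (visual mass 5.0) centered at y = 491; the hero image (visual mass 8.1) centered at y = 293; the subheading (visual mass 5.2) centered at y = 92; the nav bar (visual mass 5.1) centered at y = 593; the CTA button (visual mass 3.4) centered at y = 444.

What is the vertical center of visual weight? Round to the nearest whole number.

Weights sum to 5.0 + 8.1 + 5.2 + 5.1 + 3.4 = 26.8.
y-moment: 5.0·491 + 8.1·293 + 5.2·92 + 5.1·593 + 3.4·444 = 9840.6; centroid 9840.6/26.8 ≈ 367.19.

y ≈ 367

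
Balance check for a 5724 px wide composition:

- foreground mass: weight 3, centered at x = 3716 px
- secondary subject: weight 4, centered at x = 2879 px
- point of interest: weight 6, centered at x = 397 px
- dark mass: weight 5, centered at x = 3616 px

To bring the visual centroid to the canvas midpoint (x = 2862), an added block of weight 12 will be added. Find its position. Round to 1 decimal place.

x ≈ 3561.2

With the added block, Σw becomes 3 + 4 + 6 + 5 + 12 = 30.
x: target moment 30×2862 = 85860; current 3·3716 + 4·2879 + 6·397 + 5·3616 = 43126; the added block supplies 42734, so x = 42734/12 ≈ 3561.17.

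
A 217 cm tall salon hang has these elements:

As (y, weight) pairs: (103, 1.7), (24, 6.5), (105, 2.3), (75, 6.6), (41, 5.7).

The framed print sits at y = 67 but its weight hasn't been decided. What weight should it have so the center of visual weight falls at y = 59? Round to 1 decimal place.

Known weights sum to 1.7 + 6.5 + 2.3 + 6.6 + 5.7 = 22.8; their moment is 1.7·103 + 6.5·24 + 2.3·105 + 6.6·75 + 5.7·41 = 1301.3.
Set Σw·y/Σw = 59: (1301.3 + 67w) = 59·(22.8 + w).
Solving: w = (59·22.8 − 1301.3) / (67 − 59) = 43.9 / 8 ≈ 5.49.

w ≈ 5.5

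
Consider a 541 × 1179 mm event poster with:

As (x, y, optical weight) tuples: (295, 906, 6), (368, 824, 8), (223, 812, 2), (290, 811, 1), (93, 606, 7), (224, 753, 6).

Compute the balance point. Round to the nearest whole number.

Total weight = 6 + 8 + 2 + 1 + 7 + 6 = 30.
Σw·x = 6·295 + 8·368 + 2·223 + 1·290 + 7·93 + 6·224 = 7445, so x̄ = 7445/30 ≈ 248.17.
Σw·y = 6·906 + 8·824 + 2·812 + 1·811 + 7·606 + 6·753 = 23223, so ȳ = 23223/30 ≈ 774.10.

(248, 774)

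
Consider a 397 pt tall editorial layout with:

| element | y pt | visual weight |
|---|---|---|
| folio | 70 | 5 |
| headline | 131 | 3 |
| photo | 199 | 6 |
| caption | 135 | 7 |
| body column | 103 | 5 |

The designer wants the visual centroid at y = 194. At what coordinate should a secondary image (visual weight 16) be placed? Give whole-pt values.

New total weight: (5 + 3 + 6 + 7 + 5) + 16 = 42.
y: need Σw·y = 42·194 = 8148. Existing = 5·70 + 3·131 + 6·199 + 7·135 + 5·103 = 3397. Remainder 4751 / 16 ≈ 296.94.

y ≈ 297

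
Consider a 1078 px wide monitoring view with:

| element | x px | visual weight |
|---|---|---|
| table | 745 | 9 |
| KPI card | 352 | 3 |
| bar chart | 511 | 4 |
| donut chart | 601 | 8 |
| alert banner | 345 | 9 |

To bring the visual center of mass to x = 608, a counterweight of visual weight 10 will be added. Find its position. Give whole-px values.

After adding the counterweight, total weight = 9 + 3 + 4 + 8 + 9 + 10 = 43.
x: need Σw·x = 43·608 = 26144. Existing = 9·745 + 3·352 + 4·511 + 8·601 + 9·345 = 17718. Remainder 8426 / 10 ≈ 842.60.

x ≈ 843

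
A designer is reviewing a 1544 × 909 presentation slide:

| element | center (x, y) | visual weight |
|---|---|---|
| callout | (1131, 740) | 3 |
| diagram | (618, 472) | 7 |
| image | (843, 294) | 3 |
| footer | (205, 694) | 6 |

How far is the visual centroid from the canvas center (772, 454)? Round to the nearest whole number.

Weights sum to 3 + 7 + 3 + 6 = 19.
Σw·x = 3·1131 + 7·618 + 3·843 + 6·205 = 11478, so x̄ = 11478/19 ≈ 604.11.
Σw·y = 3·740 + 7·472 + 3·294 + 6·694 = 10570, so ȳ = 10570/19 ≈ 556.32.
From (772, 454): dx = -167.89, dy = 102.32, so the distance is √(dx²+dy²) ≈ 196.61.

≈ 197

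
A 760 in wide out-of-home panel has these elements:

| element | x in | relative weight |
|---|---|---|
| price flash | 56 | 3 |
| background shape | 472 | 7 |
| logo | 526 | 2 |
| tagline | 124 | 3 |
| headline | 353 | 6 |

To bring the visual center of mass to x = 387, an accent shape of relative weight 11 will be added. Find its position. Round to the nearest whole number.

x ≈ 488

After adding the accent shape, total weight = 3 + 7 + 2 + 3 + 6 + 11 = 32.
x: need Σw·x = 32·387 = 12384. Existing = 3·56 + 7·472 + 2·526 + 3·124 + 6·353 = 7014. Remainder 5370 / 11 ≈ 488.18.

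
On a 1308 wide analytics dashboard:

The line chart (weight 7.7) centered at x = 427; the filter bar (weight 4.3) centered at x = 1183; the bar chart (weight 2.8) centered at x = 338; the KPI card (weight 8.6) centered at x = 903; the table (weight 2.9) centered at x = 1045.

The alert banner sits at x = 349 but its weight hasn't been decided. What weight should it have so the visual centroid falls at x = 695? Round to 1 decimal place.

Existing Σw = 26.3 (7.7 + 4.3 + 2.8 + 8.6 + 2.9); existing moment 7.7·427 + 4.3·1183 + 2.8·338 + 8.6·903 + 2.9·1045 = 20117.5.
Balance at x = 695 requires (20117.5 + w·349) / (26.3 + w) = 695.
So w = (695·26.3 − 20117.5)/(349 − 695) = -1839.0/-346 ≈ 5.32.

w ≈ 5.3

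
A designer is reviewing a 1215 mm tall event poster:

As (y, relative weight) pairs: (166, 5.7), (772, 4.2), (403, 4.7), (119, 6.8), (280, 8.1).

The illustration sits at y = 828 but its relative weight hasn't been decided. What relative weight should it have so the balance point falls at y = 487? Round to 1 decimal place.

Known weights sum to 5.7 + 4.2 + 4.7 + 6.8 + 8.1 = 29.5; their moment is 5.7·166 + 4.2·772 + 4.7·403 + 6.8·119 + 8.1·280 = 9159.9.
Set Σw·y/Σw = 487: (9159.9 + 828w) = 487·(29.5 + w).
So w = (487·29.5 − 9159.9)/(828 − 487) = 5206.6/341 ≈ 15.27.

w ≈ 15.3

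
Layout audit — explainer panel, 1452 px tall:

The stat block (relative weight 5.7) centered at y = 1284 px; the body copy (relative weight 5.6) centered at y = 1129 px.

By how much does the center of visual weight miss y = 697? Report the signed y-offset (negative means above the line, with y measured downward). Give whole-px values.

≈ 510 px

Weights sum to 5.7 + 5.6 = 11.3.
y-moment: 5.7·1284 + 5.6·1129 = 13641.2; centroid 13641.2/11.3 ≈ 1207.19.
Difference: 1207.19 − 697 ≈ 510.19.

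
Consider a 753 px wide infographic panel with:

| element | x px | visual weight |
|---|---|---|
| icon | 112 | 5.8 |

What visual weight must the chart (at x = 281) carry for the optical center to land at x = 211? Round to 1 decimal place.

w ≈ 8.2

The single fixed element contributes weight 5.8, moment 5.8·112 = 649.6.
For the centroid to hit 211: (649.6 + w·281) / (5.8 + w) = 211.
Solving: w = (211·5.8 − 649.6) / (281 − 211) = 574.2 / 70 ≈ 8.20.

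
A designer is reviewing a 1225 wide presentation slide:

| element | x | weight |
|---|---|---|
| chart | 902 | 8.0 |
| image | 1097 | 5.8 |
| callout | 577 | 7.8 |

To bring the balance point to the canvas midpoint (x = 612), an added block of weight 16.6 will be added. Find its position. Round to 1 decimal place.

With the added block, Σw becomes 8.0 + 5.8 + 7.8 + 16.6 = 38.2.
x: target moment 38.2×612 = 23378.4; current 8.0·902 + 5.8·1097 + 7.8·577 = 18079.2; the added block supplies 5299.2, so x = 5299.2/16.6 ≈ 319.23.

x ≈ 319.2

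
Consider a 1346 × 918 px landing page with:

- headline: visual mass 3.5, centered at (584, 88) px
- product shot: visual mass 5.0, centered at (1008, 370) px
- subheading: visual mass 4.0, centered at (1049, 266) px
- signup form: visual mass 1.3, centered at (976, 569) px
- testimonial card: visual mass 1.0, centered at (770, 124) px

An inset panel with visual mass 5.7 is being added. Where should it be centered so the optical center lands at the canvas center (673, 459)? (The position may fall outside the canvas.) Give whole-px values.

(84, 934)

With the inset panel, Σw becomes 3.5 + 5.0 + 4.0 + 1.3 + 1.0 + 5.7 = 20.5.
x: need Σw·x = 20.5·673 = 13796.5. Existing = 3.5·584 + 5.0·1008 + 4.0·1049 + 1.3·976 + 1.0·770 = 13318.8. Remainder 477.7 / 5.7 ≈ 83.81.
y: need Σw·y = 20.5·459 = 9409.5. Existing = 3.5·88 + 5.0·370 + 4.0·266 + 1.3·569 + 1.0·124 = 4085.7. Remainder 5323.8 / 5.7 ≈ 934.00.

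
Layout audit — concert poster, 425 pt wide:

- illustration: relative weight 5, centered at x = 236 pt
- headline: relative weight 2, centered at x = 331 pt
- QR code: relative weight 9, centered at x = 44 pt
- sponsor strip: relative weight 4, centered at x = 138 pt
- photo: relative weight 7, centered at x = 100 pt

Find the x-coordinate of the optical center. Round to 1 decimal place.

x ≈ 129.3

Σw = 5 + 2 + 9 + 4 + 7 = 27.
x-moment: 5·236 + 2·331 + 9·44 + 4·138 + 7·100 = 3490; centroid 3490/27 ≈ 129.26.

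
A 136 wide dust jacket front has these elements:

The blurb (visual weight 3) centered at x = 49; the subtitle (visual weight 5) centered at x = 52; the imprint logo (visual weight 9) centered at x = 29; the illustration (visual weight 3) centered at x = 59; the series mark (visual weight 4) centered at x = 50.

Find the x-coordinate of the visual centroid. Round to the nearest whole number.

x ≈ 44

Σw = 3 + 5 + 9 + 3 + 4 = 24.
Σw·x = 3·49 + 5·52 + 9·29 + 3·59 + 4·50 = 1045, so x̄ = 1045/24 ≈ 43.54.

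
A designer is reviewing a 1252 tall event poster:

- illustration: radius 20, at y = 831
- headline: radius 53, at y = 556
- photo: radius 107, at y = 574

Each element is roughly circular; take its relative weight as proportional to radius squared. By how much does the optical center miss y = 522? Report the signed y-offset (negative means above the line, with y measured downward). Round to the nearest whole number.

≈ 56

r² weights: illustration 20² = 400, headline 53² = 2809, photo 107² = 11449. Total = 14658.
Σw·y = 400·831 + 2809·556 + 11449·574 = 8465930, so ȳ = 8465930/14658 ≈ 577.56.
Difference: 577.56 − 522 ≈ 55.56.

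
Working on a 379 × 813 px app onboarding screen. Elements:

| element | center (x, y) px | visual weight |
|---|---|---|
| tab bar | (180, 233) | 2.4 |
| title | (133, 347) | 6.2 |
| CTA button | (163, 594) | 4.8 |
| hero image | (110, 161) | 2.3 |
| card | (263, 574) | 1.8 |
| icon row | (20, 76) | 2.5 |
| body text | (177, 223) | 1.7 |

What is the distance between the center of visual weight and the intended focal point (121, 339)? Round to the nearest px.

≈ 24 px

Weights sum to 2.4 + 6.2 + 4.8 + 2.3 + 1.8 + 2.5 + 1.7 = 21.7.
Σw·x = 2.4·180 + 6.2·133 + 4.8·163 + 2.3·110 + 1.8·263 + 2.5·20 + 1.7·177 = 3116.3, so x̄ = 3116.3/21.7 ≈ 143.61.
Σw·y = 2.4·233 + 6.2·347 + 4.8·594 + 2.3·161 + 1.8·574 + 2.5·76 + 1.7·223 = 7534.4, so ȳ = 7534.4/21.7 ≈ 347.21.
Relative to (121, 339): Δ = (22.61, 8.21); |Δ| = √(22.61² + 8.21²) ≈ 24.05.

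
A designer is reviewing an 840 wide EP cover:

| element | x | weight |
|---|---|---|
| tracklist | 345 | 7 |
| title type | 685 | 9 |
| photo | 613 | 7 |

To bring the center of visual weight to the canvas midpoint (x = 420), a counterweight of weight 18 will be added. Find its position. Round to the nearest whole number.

x ≈ 242

With the counterweight, Σw becomes 7 + 9 + 7 + 18 = 41.
x: need Σw·x = 41·420 = 17220. Existing = 7·345 + 9·685 + 7·613 = 12871. Remainder 4349 / 18 ≈ 241.61.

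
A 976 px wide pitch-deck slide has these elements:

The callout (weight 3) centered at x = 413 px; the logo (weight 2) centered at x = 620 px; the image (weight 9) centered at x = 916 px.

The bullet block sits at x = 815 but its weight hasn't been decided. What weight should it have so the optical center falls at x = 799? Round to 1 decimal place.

w ≈ 28.9

Fixed elements: Σw = 3 + 2 + 9 = 14, Σw·x = 3·413 + 2·620 + 9·916 = 10723.
For the centroid to hit 799: (10723 + w·815) / (14 + w) = 799.
So w = (799·14 − 10723)/(815 − 799) = 463/16 ≈ 28.94.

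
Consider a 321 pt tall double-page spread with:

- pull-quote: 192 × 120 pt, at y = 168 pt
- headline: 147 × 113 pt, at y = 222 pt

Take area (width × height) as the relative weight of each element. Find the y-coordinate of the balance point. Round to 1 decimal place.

y ≈ 190.6

Taking area as weight: pull-quote 192·120 = 23040, headline 147·113 = 16611. Sum 39651.
y: (23040·168 + 16611·222) / 39651 = 7558362 / 39651 ≈ 190.62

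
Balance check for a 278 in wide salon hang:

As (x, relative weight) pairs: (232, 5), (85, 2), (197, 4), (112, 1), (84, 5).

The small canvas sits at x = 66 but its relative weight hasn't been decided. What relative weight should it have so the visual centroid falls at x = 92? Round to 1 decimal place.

w ≈ 41.8

Fixed elements: Σw = 5 + 2 + 4 + 1 + 5 = 17, Σw·x = 5·232 + 2·85 + 4·197 + 1·112 + 5·84 = 2650.
Balance at x = 92 requires (2650 + w·66) / (17 + w) = 92.
Rearranging, w·(66 − 92) = 92·17 − 2650 = -1086, so w ≈ -1086/-26 = 41.77.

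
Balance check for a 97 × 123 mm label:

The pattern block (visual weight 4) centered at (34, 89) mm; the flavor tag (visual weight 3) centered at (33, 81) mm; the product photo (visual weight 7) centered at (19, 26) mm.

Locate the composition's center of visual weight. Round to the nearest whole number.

Σw = 4 + 3 + 7 = 14.
x: (4·34 + 3·33 + 7·19) / 14 = 368 / 14 ≈ 26.29
y: (4·89 + 3·81 + 7·26) / 14 = 781 / 14 ≈ 55.79

(26, 56)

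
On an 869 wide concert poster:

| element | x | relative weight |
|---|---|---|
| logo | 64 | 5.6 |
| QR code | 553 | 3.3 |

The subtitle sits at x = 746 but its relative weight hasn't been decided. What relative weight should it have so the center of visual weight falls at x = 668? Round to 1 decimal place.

w ≈ 48.2

Existing Σw = 8.9 (5.6 + 3.3); existing moment 5.6·64 + 3.3·553 = 2183.3.
For the centroid to hit 668: (2183.3 + w·746) / (8.9 + w) = 668.
Solving: w = (668·8.9 − 2183.3) / (746 − 668) = 3761.9 / 78 ≈ 48.23.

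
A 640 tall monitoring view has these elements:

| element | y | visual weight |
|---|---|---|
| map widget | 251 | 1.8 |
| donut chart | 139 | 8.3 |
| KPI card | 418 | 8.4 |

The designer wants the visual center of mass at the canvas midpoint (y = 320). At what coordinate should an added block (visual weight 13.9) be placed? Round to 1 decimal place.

y ≈ 377.8

With the added block, Σw becomes 1.8 + 8.3 + 8.4 + 13.9 = 32.4.
y: target moment 32.4×320 = 10368.0; current 1.8·251 + 8.3·139 + 8.4·418 = 5116.7; the added block supplies 5251.3, so y = 5251.3/13.9 ≈ 377.79.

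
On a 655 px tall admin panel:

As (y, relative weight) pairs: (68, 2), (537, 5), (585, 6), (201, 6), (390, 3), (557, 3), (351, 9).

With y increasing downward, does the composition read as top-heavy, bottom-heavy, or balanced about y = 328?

Total weight = 2 + 5 + 6 + 6 + 3 + 3 + 9 = 34.
Σw·y = 13537; ȳ = 13537/34 ≈ 398.15.
398.1 vs midline 328 → bottom-heavy.

bottom-heavy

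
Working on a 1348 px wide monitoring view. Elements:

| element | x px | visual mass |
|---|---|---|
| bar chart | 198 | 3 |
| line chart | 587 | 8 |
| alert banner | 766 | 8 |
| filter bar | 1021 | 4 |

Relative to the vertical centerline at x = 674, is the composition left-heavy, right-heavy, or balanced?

balanced

Total weight = 3 + 8 + 8 + 4 = 23.
x-moment: 3·198 + 8·587 + 8·766 + 4·1021 = 15502; centroid 15502/23 ≈ 674.00.
That equals the midline 674 — balanced.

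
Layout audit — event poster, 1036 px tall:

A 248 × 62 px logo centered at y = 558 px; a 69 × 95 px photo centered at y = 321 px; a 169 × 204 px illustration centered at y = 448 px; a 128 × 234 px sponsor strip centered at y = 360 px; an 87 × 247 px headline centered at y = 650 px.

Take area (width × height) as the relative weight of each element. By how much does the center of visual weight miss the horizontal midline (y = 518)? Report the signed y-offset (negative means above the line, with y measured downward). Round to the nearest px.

Areas → weights: logo 248·62 = 15376, photo 69·95 = 6555, illustration 169·204 = 34476, sponsor strip 128·234 = 29952, headline 87·247 = 21489; Σw = 107848.
y-moment: 15376·558 + 6555·321 + 34476·448 + 29952·360 + 21489·650 = 50879781; centroid 50879781/107848 ≈ 471.77.
Difference: 471.77 − 518 ≈ -46.23.

≈ -46 px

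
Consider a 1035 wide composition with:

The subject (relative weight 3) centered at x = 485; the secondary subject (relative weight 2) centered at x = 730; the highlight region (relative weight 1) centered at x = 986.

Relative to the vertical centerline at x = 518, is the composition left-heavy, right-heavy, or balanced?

right-heavy

Total weight = 3 + 2 + 1 = 6.
x: (3·485 + 2·730 + 1·986) / 6 = 3901 / 6 ≈ 650.17
650.2 vs midline 518 → right-heavy.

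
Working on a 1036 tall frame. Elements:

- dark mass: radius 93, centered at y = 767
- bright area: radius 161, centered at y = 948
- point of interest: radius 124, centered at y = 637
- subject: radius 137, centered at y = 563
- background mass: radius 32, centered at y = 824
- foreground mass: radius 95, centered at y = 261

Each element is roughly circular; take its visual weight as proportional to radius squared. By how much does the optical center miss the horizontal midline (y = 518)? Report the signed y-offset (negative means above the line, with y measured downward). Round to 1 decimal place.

Weights ∝ r²: dark mass 93² = 8649, bright area 161² = 25921, point of interest 124² = 15376, subject 137² = 18769, background mass 32² = 1024, foreground mass 95² = 9025; Σw = 78764.
Σw·y = 54767651; ȳ = 54767651/78764 ≈ 695.34.
Offset from y = 518: 695.34 − 518 ≈ 177.34.

≈ 177.3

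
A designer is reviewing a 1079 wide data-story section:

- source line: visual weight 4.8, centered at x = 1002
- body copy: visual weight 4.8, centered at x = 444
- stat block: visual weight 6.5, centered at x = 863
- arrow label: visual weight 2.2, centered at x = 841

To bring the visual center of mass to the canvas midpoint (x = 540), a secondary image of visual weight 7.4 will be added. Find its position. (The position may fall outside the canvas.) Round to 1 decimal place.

x ≈ -70.6

New total weight: (4.8 + 4.8 + 6.5 + 2.2) + 7.4 = 25.7.
x: need Σw·x = 25.7·540 = 13878.0. Existing = 4.8·1002 + 4.8·444 + 6.5·863 + 2.2·841 = 14400.5. Remainder -522.5 / 7.4 ≈ -70.61.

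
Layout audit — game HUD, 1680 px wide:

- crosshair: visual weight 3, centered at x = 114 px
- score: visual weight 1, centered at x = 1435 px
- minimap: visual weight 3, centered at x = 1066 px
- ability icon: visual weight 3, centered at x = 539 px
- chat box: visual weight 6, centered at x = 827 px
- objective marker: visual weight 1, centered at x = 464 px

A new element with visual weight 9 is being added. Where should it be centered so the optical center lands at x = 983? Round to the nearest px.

x ≈ 1504

With the new element, Σw becomes 3 + 1 + 3 + 3 + 6 + 1 + 9 = 26.
x: target moment 26×983 = 25558; current 3·114 + 1·1435 + 3·1066 + 3·539 + 6·827 + 1·464 = 12018; the new element supplies 13540, so x = 13540/9 ≈ 1504.44.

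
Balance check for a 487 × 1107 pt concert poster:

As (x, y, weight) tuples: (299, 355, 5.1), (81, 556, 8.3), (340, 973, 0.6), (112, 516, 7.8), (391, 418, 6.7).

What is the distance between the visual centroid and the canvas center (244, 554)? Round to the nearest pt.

≈ 78 pt

Weights sum to 5.1 + 8.3 + 0.6 + 7.8 + 6.7 = 28.5.
x: (5.1·299 + 8.3·81 + 0.6·340 + 7.8·112 + 6.7·391) / 28.5 = 5894.5 / 28.5 ≈ 206.82
y: (5.1·355 + 8.3·556 + 0.6·973 + 7.8·516 + 6.7·418) / 28.5 = 13834.5 / 28.5 ≈ 485.42
Relative to (244, 554): Δ = (-37.18, -68.58); |Δ| = √(-37.18² + -68.58²) ≈ 78.01.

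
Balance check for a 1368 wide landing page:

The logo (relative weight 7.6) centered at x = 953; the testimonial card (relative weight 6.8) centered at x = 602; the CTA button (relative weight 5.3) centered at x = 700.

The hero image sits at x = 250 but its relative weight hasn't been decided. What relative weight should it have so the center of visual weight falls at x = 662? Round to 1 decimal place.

w ≈ 4.9

Fixed elements: Σw = 7.6 + 6.8 + 5.3 = 19.7, Σw·x = 7.6·953 + 6.8·602 + 5.3·700 = 15046.4.
Balance at x = 662 requires (15046.4 + w·250) / (19.7 + w) = 662.
So w = (662·19.7 − 15046.4)/(250 − 662) = -2005.0/-412 ≈ 4.87.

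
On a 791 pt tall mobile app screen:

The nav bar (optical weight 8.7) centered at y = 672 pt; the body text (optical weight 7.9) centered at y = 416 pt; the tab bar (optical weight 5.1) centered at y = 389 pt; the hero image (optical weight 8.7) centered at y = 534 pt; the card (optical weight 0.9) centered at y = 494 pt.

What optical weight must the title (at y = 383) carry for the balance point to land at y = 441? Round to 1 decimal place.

w ≈ 41.4

Existing Σw = 31.3 (8.7 + 7.9 + 5.1 + 8.7 + 0.9); existing moment 8.7·672 + 7.9·416 + 5.1·389 + 8.7·534 + 0.9·494 = 16207.1.
Set Σw·y/Σw = 441: (16207.1 + 383w) = 441·(31.3 + w).
So w = (441·31.3 − 16207.1)/(383 − 441) = -2403.8/-58 ≈ 41.44.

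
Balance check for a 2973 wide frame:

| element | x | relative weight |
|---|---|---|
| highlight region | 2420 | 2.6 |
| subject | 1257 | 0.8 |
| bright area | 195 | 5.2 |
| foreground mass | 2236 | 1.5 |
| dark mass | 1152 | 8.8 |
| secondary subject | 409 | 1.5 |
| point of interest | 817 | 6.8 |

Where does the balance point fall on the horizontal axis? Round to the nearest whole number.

Total weight = 2.6 + 0.8 + 5.2 + 1.5 + 8.8 + 1.5 + 6.8 = 27.2.
Σw·x = 27972.3; x̄ = 27972.3/27.2 ≈ 1028.39.

x ≈ 1028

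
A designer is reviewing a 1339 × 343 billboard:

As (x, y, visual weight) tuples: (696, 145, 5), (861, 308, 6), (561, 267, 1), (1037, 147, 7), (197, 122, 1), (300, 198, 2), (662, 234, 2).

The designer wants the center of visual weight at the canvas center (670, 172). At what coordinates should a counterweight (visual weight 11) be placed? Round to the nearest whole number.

After adding the counterweight, total weight = 5 + 6 + 1 + 7 + 1 + 2 + 2 + 11 = 35.
x: need Σw·x = 35·670 = 23450. Existing = 5·696 + 6·861 + 1·561 + 7·1037 + 1·197 + 2·300 + 2·662 = 18587. Remainder 4863 / 11 ≈ 442.09.
y: need Σw·y = 35·172 = 6020. Existing = 5·145 + 6·308 + 1·267 + 7·147 + 1·122 + 2·198 + 2·234 = 4855. Remainder 1165 / 11 ≈ 105.91.

(442, 106)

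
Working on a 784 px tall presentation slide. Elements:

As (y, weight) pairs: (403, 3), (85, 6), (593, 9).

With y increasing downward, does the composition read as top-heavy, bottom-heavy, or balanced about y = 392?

balanced

Σw = 3 + 6 + 9 = 18.
y-moment: 3·403 + 6·85 + 9·593 = 7056; centroid 7056/18 ≈ 392.00.
The centroid 392.00 matches the midline at 392, so the layout is balanced.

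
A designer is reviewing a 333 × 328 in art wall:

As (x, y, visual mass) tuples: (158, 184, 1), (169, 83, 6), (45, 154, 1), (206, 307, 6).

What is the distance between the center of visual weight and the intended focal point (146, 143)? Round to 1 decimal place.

Total weight = 1 + 6 + 1 + 6 = 14.
Σw·x = 1·158 + 6·169 + 1·45 + 6·206 = 2453, so x̄ = 2453/14 ≈ 175.21.
Σw·y = 1·184 + 6·83 + 1·154 + 6·307 = 2678, so ȳ = 2678/14 ≈ 191.29.
Offset from (146, 143): Δx ≈ 29.21, Δy ≈ 48.29; distance = √(Δx² + Δy²) ≈ 56.44.

≈ 56.4 in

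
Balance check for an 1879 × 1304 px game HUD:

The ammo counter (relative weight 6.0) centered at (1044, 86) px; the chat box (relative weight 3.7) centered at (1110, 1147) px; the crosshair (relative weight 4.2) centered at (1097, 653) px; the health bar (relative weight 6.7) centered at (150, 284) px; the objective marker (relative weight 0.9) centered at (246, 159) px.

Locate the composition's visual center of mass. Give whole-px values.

(754, 444)

Σw = 6.0 + 3.7 + 4.2 + 6.7 + 0.9 = 21.5.
x-moment: 6.0·1044 + 3.7·1110 + 4.2·1097 + 6.7·150 + 0.9·246 = 16204.8; centroid 16204.8/21.5 ≈ 753.71.
y-moment: 6.0·86 + 3.7·1147 + 4.2·653 + 6.7·284 + 0.9·159 = 9548.4; centroid 9548.4/21.5 ≈ 444.11.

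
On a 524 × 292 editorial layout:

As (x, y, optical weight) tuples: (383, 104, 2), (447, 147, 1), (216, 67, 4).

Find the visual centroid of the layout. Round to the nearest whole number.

Σw = 2 + 1 + 4 = 7.
Σw·x = 2·383 + 1·447 + 4·216 = 2077, so x̄ = 2077/7 ≈ 296.71.
Σw·y = 2·104 + 1·147 + 4·67 = 623, so ȳ = 623/7 ≈ 89.00.

(297, 89)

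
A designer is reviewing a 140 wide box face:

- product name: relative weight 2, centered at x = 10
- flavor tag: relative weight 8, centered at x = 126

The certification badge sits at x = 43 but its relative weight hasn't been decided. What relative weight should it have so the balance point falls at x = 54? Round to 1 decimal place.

w ≈ 44.4

Existing Σw = 10 (2 + 8); existing moment 2·10 + 8·126 = 1028.
For the centroid to hit 54: (1028 + w·43) / (10 + w) = 54.
So w = (54·10 − 1028)/(43 − 54) = -488/-11 ≈ 44.36.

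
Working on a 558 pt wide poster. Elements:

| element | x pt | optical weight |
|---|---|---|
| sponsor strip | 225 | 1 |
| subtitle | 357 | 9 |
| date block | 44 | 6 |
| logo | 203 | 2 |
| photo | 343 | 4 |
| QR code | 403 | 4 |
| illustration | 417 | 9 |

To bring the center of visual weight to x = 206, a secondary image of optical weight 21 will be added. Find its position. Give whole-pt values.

x ≈ 33

After adding the secondary image, total weight = 1 + 9 + 6 + 2 + 4 + 4 + 9 + 21 = 56.
x: need Σw·x = 56·206 = 11536. Existing = 1·225 + 9·357 + 6·44 + 2·203 + 4·343 + 4·403 + 9·417 = 10845. Remainder 691 / 21 ≈ 32.90.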